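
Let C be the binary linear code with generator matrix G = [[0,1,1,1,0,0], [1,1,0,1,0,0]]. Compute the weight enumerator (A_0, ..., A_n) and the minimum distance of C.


Weight distribution: A_0 = 1, A_2 = 1, A_3 = 2. Minimum distance d = 2.

Enumerate all 2^2 = 4 messages m ∈ F_2^2.
For each, compute codeword c = mG in F_2^6, then tally its weight.
  m = 00 → c = 000000, weight = 0.
  m = 10 → c = 011100, weight = 3.
  m = 01 → c = 110100, weight = 3.
  m = 11 → c = 101000, weight = 2.
Tally weights:
  weight 0: 1 codewords.
  weight 2: 1 codewords.
  weight 3: 2 codewords.
Minimum distance d = smallest w > 0 with A_w > 0 = 2.
Sanity: Σ A_w = 4 = 2^2 = 4 ✓.


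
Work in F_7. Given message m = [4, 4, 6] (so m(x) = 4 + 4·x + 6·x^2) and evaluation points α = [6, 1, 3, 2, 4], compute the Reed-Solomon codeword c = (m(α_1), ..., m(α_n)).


c = [6, 0, 0, 1, 4]

Message polynomial: m(x) = 4 + 4·x + 6·x^2 (mod 7).
For each evaluation point α_i, compute m(α_i) mod 7:
  α_1 = 6: Horner steps 6 → 5 → 6, so m(6) = 6.
  α_2 = 1: Horner steps 6 → 3 → 0, so m(1) = 0.
  α_3 = 3: Horner steps 6 → 1 → 0, so m(3) = 0.
  α_4 = 2: Horner steps 6 → 2 → 1, so m(2) = 1.
  α_5 = 4: Horner steps 6 → 0 → 4, so m(4) = 4.
Codeword c = [6, 0, 0, 1, 4] ∈ F_7^5.


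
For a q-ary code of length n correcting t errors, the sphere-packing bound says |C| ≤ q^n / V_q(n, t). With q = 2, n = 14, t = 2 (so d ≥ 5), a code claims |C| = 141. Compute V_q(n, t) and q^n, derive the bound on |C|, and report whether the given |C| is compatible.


V_q(n, t) = 106, q^n = 16384, Hamming bound = 154, |C| = 141 ≤ bound (satisfied).

Step 1: Compute V_q(n, t) = Σ_{j=0}^2 C(n, j) (q−1)^j.
  j = 0: C(14,0)·(1)^0 = 1·1 = 1.
  j = 1: C(14,1)·(1)^1 = 14·1 = 14.
  j = 2: C(14,2)·(1)^2 = 91·1 = 91.
  V_q(n, t) = 1 + 14 + 91 = 106.
Step 2: q^n = 2^14 = 16384.
Step 3: Hamming bound ⌊q^n / V_q(n,t)⌋ = ⌊16384/106⌋ = 154.
Step 4: Compare |C| = 141 to 154: satisfied.
The claimed |C| lies below the Hamming bound.


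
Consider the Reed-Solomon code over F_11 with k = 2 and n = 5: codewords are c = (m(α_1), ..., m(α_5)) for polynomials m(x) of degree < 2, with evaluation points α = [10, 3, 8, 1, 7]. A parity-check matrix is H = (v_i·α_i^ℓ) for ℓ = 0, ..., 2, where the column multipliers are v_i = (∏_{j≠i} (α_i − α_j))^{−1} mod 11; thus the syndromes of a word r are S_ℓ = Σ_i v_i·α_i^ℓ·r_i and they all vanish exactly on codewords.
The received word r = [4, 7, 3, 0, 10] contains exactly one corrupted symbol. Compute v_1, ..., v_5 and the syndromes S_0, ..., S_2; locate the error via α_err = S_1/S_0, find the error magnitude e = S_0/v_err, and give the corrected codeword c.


S = (4, 10, 3), error at position 3, error magnitude e = 6, c = [4, 7, 8, 0, 10].

Step 1: column multipliers v_i = (∏_{j≠i}(α_i − α_j))^{−1} mod 11.
  i = 1 (α = 10): (10−3)(10−8)(10−1)(10−7) = 7·2·9·3 = 378 ≡ 4, so v_1 = 4^{−1} = 3 (mod 11).
  i = 2 (α = 3): (3−10)(3−8)(3−1)(3−7) = (−7)·(−5)·2·(−4) = −280 ≡ 6, so v_2 = 6^{−1} = 2 (mod 11).
  i = 3 (α = 8): (8−10)(8−3)(8−1)(8−7) = (−2)·5·7·1 = −70 ≡ 7, so v_3 = 7^{−1} = 8 (mod 11).
  i = 4 (α = 1): (1−10)(1−3)(1−8)(1−7) = (−9)·(−2)·(−7)·(−6) = 756 ≡ 8, so v_4 = 8^{−1} = 7 (mod 11).
  i = 5 (α = 7): (7−10)(7−3)(7−8)(7−1) = (−3)·4·(−1)·6 = 72 ≡ 6, so v_5 = 6^{−1} = 2 (mod 11).
  v = [3, 2, 8, 7, 2].
Step 2: syndromes of r = [4, 7, 3, 0, 10] (all sums mod 11).
  S_0 = Σ v_i r_i = 3·4 + 2·7 + 8·3 + 7·0 + 2·10 = 70 ≡ 4.
  S_1 = Σ v_i α_i r_i = 3·10·4 + 2·3·7 + 8·8·3 + 7·1·0 + 2·7·10 = 494 ≡ 10.
  α_i^2 mod 11 = [1, 9, 9, 1, 5].
  S_2 = Σ v_i α_i^2 r_i = 3·1·4 + 2·9·7 + 8·9·3 + 7·1·0 + 2·5·10 = 454 ≡ 3.
  S = (4, 10, 3) ≠ 0, so r is not a codeword (an error is present).
Step 3: locate the error. For a single error e at position i, S_ℓ = v_i·e·α_i^ℓ, so α_err = S_1/S_0.
  S_0^{−1} = 4^{−1} = 3 (mod 11), so α_err = 10·3 = 30 ≡ 8 = α_3. Error position i = 3.
  Consistency check: S_2/S_1 = 3·10 = 30 ≡ 8 = α_err ✓ (single-error assumption holds).
Step 4: error magnitude e = S_0/v_3 = S_0·∏_{j≠3}(α_3 − α_j) = 4·7 = 28 ≡ 6 (mod 11).
Step 5: correct position 3: c_3 = r_3 − e = 3 − 6 ≡ 8 (mod 11). Hence c = [4, 7, 8, 0, 10].
  Check: interpolating c through the α_i gives m(x) = 2 + 9·x (degree < 2) with m(α_i) = c_i for every i, so c is indeed a codeword.


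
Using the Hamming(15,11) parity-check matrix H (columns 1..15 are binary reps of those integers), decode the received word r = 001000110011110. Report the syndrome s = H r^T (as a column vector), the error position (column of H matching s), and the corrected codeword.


s = (1, 0, 0, 0)^T, error position = 8, corrected codeword c = 001000100011110

Compute s = H r^T mod 2 one row at a time:
  s_1 = 1 + 0 + 0 + 1 + 1 + 1 + 1 + 0 = 5 ≡ 1 (mod 2).
  s_2 = 0 + 0 + 0 + 1 + 1 + 1 + 1 + 0 = 4 ≡ 0 (mod 2).
  s_3 = 0 + 1 + 0 + 1 + 0 + 1 + 1 + 0 = 4 ≡ 0 (mod 2).
  s_4 = 0 + 1 + 0 + 1 + 0 + 1 + 1 + 0 = 4 ≡ 0 (mod 2).
s = (1, 0, 0, 0)^T — this equals column 8 of H (binary 1000), so error is at position 8.
Correct: flip bit 8 of r = 001000110011110 to get c = 001000100011110.


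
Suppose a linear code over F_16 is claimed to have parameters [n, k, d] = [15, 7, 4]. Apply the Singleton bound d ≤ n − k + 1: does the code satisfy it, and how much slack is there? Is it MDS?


Singleton RHS = n − k + 1 = 9, slack = 5, bound satisfied, not MDS.

Singleton bound: d ≤ n − k + 1.
Here n = 15, k = 7, so n − k + 1 = 9.
Given d = 4, check d ≤ 9: YES.
Slack = (n − k + 1) − d = 5.
The code is NOT MDS (slack = 5 > 0).
Description: the claimed parameters are [15, 7, 4]_16; such a code would be non-MDS.


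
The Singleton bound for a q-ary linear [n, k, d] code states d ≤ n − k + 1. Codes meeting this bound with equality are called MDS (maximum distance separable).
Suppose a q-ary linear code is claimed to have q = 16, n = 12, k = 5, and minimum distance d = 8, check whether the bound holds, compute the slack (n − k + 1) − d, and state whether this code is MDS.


Singleton RHS = n − k + 1 = 8, slack = 0, bound satisfied, MDS.

Singleton bound: d ≤ n − k + 1.
Here n = 12, k = 5, so n − k + 1 = 8.
Given d = 8, check d ≤ 8: YES.
Slack = (n − k + 1) − d = 0.
The code is MDS (slack = 0).
Description: the claimed parameters are [12, 5, 8]_16; such a code would be MDS (meets Singleton bound).


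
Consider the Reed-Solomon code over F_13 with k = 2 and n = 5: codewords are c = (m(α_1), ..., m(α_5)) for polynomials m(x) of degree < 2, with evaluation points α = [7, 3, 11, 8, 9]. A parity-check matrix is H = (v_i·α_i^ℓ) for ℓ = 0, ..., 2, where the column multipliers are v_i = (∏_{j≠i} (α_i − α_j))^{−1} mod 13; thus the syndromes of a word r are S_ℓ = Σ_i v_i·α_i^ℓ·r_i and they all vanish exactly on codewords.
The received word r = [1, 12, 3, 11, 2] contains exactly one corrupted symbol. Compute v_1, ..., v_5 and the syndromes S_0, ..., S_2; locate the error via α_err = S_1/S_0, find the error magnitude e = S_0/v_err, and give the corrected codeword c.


S = (8, 12, 5), error at position 4, error magnitude e = 3, c = [1, 12, 3, 8, 2].

Step 1: column multipliers v_i = (∏_{j≠i}(α_i − α_j))^{−1} mod 13.
  i = 1 (α = 7): (7−3)(7−11)(7−8)(7−9) = 4·(−4)·(−1)·(−2) = −32 ≡ 7, so v_1 = 7^{−1} = 2 (mod 13).
  i = 2 (α = 3): (3−7)(3−11)(3−8)(3−9) = (−4)·(−8)·(−5)·(−6) = 960 ≡ 11, so v_2 = 11^{−1} = 6 (mod 13).
  i = 3 (α = 11): (11−7)(11−3)(11−8)(11−9) = 4·8·3·2 = 192 ≡ 10, so v_3 = 10^{−1} = 4 (mod 13).
  i = 4 (α = 8): (8−7)(8−3)(8−11)(8−9) = 1·5·(−3)·(−1) = 15 ≡ 2, so v_4 = 2^{−1} = 7 (mod 13).
  i = 5 (α = 9): (9−7)(9−3)(9−11)(9−8) = 2·6·(−2)·1 = −24 ≡ 2, so v_5 = 2^{−1} = 7 (mod 13).
  v = [2, 6, 4, 7, 7].
Step 2: syndromes of r = [1, 12, 3, 11, 2] (all sums mod 13).
  S_0 = Σ v_i r_i = 2·1 + 6·12 + 4·3 + 7·11 + 7·2 = 177 ≡ 8.
  S_1 = Σ v_i α_i r_i = 2·7·1 + 6·3·12 + 4·11·3 + 7·8·11 + 7·9·2 = 1104 ≡ 12.
  α_i^2 mod 13 = [10, 9, 4, 12, 3].
  S_2 = Σ v_i α_i^2 r_i = 2·10·1 + 6·9·12 + 4·4·3 + 7·12·11 + 7·3·2 = 1682 ≡ 5.
  S = (8, 12, 5) ≠ 0, so r is not a codeword (an error is present).
Step 3: locate the error. For a single error e at position i, S_ℓ = v_i·e·α_i^ℓ, so α_err = S_1/S_0.
  S_0^{−1} = 8^{−1} = 5 (mod 13), so α_err = 12·5 = 60 ≡ 8 = α_4. Error position i = 4.
  Consistency check: S_2/S_1 = 5·12 = 60 ≡ 8 = α_err ✓ (single-error assumption holds).
Step 4: error magnitude e = S_0/v_4 = S_0·∏_{j≠4}(α_4 − α_j) = 8·2 = 16 ≡ 3 (mod 13).
Step 5: correct position 4: c_4 = r_4 − e = 11 − 3 ≡ 8 (mod 13). Hence c = [1, 12, 3, 8, 2].
  Check: interpolating c through the α_i gives m(x) = 4 + 7·x (degree < 2) with m(α_i) = c_i for every i, so c is indeed a codeword.


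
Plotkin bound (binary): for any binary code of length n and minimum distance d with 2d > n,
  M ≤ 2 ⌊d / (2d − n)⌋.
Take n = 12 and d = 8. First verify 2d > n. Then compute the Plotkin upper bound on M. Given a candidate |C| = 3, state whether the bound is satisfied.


Plotkin bound M ≤ 4; given |C| = 3 ≤ bound (satisfied).

Check applicability: 2d = 16, n = 12.
2d − n = 4 > 0, so Plotkin applies.
Compute d/(2d−n) = 8/4 ≈ 2.0000.
⌊d/(2d−n)⌋ = 2.
Plotkin bound: M ≤ 2·2 = 4.
Given |C| = 3, check: satisfied.
This |C| is below the Plotkin bound.


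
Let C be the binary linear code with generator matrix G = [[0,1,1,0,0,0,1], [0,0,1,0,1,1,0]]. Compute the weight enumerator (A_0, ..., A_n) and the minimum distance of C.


Weight distribution: A_0 = 1, A_3 = 2, A_4 = 1. Minimum distance d = 3.

Enumerate all 2^2 = 4 messages m ∈ F_2^2.
For each, compute codeword c = mG in F_2^7, then tally its weight.
  m = 00 → c = 0000000, weight = 0.
  m = 10 → c = 0110001, weight = 3.
  m = 01 → c = 0010110, weight = 3.
  m = 11 → c = 0100111, weight = 4.
Tally weights:
  weight 0: 1 codewords.
  weight 3: 2 codewords.
  weight 4: 1 codewords.
Minimum distance d = smallest w > 0 with A_w > 0 = 3.
Sanity: Σ A_w = 4 = 2^2 = 4 ✓.


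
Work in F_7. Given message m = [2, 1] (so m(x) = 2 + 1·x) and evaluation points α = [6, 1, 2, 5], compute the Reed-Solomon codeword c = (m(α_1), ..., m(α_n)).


c = [1, 3, 4, 0]

Message polynomial: m(x) = 2 + 1·x (mod 7).
For each evaluation point α_i, compute m(α_i) mod 7:
  α_1 = 6: Horner steps 1 → 1, so m(6) = 1.
  α_2 = 1: Horner steps 1 → 3, so m(1) = 3.
  α_3 = 2: Horner steps 1 → 4, so m(2) = 4.
  α_4 = 5: Horner steps 1 → 0, so m(5) = 0.
Codeword c = [1, 3, 4, 0] ∈ F_7^4.


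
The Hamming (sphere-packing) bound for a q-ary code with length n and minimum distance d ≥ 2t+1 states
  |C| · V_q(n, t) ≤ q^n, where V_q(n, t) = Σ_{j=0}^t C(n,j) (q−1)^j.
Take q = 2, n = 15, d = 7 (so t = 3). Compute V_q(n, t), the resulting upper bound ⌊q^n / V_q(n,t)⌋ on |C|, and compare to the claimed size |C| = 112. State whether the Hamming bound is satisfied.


V_q(n, t) = 576, q^n = 32768, Hamming bound = 56, |C| = 112 > bound (violated).

Step 1: Compute V_q(n, t) = Σ_{j=0}^3 C(n, j) (q−1)^j.
  j = 0: C(15,0)·(1)^0 = 1·1 = 1.
  j = 1: C(15,1)·(1)^1 = 15·1 = 15.
  j = 2: C(15,2)·(1)^2 = 105·1 = 105.
  j = 3: C(15,3)·(1)^3 = 455·1 = 455.
  V_q(n, t) = 1 + 15 + 105 + 455 = 576.
Step 2: q^n = 2^15 = 32768.
Step 3: Hamming bound ⌊q^n / V_q(n,t)⌋ = ⌊32768/576⌋ = 56.
Step 4: Compare |C| = 112 to 56: violated.
The claimed |C| lies above the Hamming bound, so no 2-ary code of length 15 with d ≥ 7 can have 112 codewords.


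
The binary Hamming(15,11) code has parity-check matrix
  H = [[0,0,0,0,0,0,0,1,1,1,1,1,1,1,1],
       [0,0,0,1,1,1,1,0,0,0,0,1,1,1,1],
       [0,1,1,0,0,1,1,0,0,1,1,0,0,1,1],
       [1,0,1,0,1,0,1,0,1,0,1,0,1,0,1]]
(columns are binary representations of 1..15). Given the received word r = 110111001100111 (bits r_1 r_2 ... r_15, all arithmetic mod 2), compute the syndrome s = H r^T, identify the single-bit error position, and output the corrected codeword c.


s = (1, 0, 1, 1)^T, error position = 11, corrected codeword c = 110111001110111

Compute s = H r^T mod 2 one row at a time:
  s_1 = 0 + 1 + 1 + 0 + 0 + 1 + 1 + 1 = 5 ≡ 1 (mod 2).
  s_2 = 1 + 1 + 1 + 0 + 0 + 1 + 1 + 1 = 6 ≡ 0 (mod 2).
  s_3 = 1 + 0 + 1 + 0 + 1 + 0 + 1 + 1 = 5 ≡ 1 (mod 2).
  s_4 = 1 + 0 + 1 + 0 + 1 + 0 + 1 + 1 = 5 ≡ 1 (mod 2).
s = (1, 0, 1, 1)^T — this equals column 11 of H (binary 1011), so error is at position 11.
Correct: flip bit 11 of r = 110111001100111 to get c = 110111001110111.


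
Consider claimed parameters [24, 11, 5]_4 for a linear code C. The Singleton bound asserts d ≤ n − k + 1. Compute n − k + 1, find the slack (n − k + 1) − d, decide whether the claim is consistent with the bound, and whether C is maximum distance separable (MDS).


Singleton RHS = n − k + 1 = 14, slack = 9, bound satisfied, not MDS.

Singleton bound: d ≤ n − k + 1.
Here n = 24, k = 11, so n − k + 1 = 14.
Given d = 5, check d ≤ 14: YES.
Slack = (n − k + 1) − d = 9.
The code is NOT MDS (slack = 9 > 0).
Description: the claimed parameters are [24, 11, 5]_4; such a code would be non-MDS.


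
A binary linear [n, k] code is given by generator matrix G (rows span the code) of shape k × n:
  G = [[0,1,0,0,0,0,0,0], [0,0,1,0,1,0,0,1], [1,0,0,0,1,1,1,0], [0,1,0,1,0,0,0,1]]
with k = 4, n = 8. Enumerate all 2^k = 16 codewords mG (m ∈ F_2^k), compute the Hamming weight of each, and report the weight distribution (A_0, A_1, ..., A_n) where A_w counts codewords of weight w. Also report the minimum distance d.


Weight distribution: A_0 = 1, A_1 = 1, A_2 = 1, A_3 = 3, A_4 = 3, A_5 = 3, A_6 = 3, A_7 = 1. Minimum distance d = 1.

Enumerate all 2^4 = 16 messages m ∈ F_2^4.
For each, compute codeword c = mG in F_2^8, then tally its weight.
  m = 0000 → c = 00000000, weight = 0.
  m = 1000 → c = 01000000, weight = 1.
  m = 0100 → c = 00101001, weight = 3.
  m = 1100 → c = 01101001, weight = 4.
  m = 0010 → c = 10001110, weight = 4.
  m = 1010 → c = 11001110, weight = 5.
  m = 0110 → c = 10100111, weight = 5.
  m = 1110 → c = 11100111, weight = 6.
  m = 0001 → c = 01010001, weight = 3.
  m = 1001 → c = 00010001, weight = 2.
  m = 0101 → c = 01111000, weight = 4.
  m = 1101 → c = 00111000, weight = 3.
  m = 0011 → c = 11011111, weight = 7.
  m = 1011 → c = 10011111, weight = 6.
  m = 0111 → c = 11110110, weight = 6.
  m = 1111 → c = 10110110, weight = 5.
Tally weights:
  weight 0: 1 codewords.
  weight 1: 1 codewords.
  weight 2: 1 codewords.
  weight 3: 3 codewords.
  weight 4: 3 codewords.
  weight 5: 3 codewords.
  weight 6: 3 codewords.
  weight 7: 1 codewords.
Minimum distance d = smallest w > 0 with A_w > 0 = 1.
Sanity: Σ A_w = 16 = 2^4 = 16 ✓.


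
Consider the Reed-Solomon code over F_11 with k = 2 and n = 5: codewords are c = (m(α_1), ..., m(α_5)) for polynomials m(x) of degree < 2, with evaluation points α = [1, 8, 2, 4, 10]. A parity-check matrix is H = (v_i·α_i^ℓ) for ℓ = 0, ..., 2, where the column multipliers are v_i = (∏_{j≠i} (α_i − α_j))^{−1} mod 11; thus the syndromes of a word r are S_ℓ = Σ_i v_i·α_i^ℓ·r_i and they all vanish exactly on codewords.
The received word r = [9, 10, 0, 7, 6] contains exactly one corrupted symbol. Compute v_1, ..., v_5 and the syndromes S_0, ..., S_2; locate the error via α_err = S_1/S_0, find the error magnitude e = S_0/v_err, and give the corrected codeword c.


S = (9, 9, 9), error at position 1, error magnitude e = 7, c = [2, 10, 0, 7, 6].

Step 1: column multipliers v_i = (∏_{j≠i}(α_i − α_j))^{−1} mod 11.
  i = 1 (α = 1): (1−8)(1−2)(1−4)(1−10) = (−7)·(−1)·(−3)·(−9) = 189 ≡ 2, so v_1 = 2^{−1} = 6 (mod 11).
  i = 2 (α = 8): (8−1)(8−2)(8−4)(8−10) = 7·6·4·(−2) = −336 ≡ 5, so v_2 = 5^{−1} = 9 (mod 11).
  i = 3 (α = 2): (2−1)(2−8)(2−4)(2−10) = 1·(−6)·(−2)·(−8) = −96 ≡ 3, so v_3 = 3^{−1} = 4 (mod 11).
  i = 4 (α = 4): (4−1)(4−8)(4−2)(4−10) = 3·(−4)·2·(−6) = 144 ≡ 1, so v_4 = 1^{−1} = 1 (mod 11).
  i = 5 (α = 10): (10−1)(10−8)(10−2)(10−4) = 9·2·8·6 = 864 ≡ 6, so v_5 = 6^{−1} = 2 (mod 11).
  v = [6, 9, 4, 1, 2].
Step 2: syndromes of r = [9, 10, 0, 7, 6] (all sums mod 11).
  S_0 = Σ v_i r_i = 6·9 + 9·10 + 4·0 + 1·7 + 2·6 = 163 ≡ 9.
  S_1 = Σ v_i α_i r_i = 6·1·9 + 9·8·10 + 4·2·0 + 1·4·7 + 2·10·6 = 922 ≡ 9.
  α_i^2 mod 11 = [1, 9, 4, 5, 1].
  S_2 = Σ v_i α_i^2 r_i = 6·1·9 + 9·9·10 + 4·4·0 + 1·5·7 + 2·1·6 = 911 ≡ 9.
  S = (9, 9, 9) ≠ 0, so r is not a codeword (an error is present).
Step 3: locate the error. For a single error e at position i, S_ℓ = v_i·e·α_i^ℓ, so α_err = S_1/S_0.
  S_0^{−1} = 9^{−1} = 5 (mod 11), so α_err = 9·5 = 45 ≡ 1 = α_1. Error position i = 1.
  Consistency check: S_2/S_1 = 9·5 = 45 ≡ 1 = α_err ✓ (single-error assumption holds).
Step 4: error magnitude e = S_0/v_1 = S_0·∏_{j≠1}(α_1 − α_j) = 9·2 = 18 ≡ 7 (mod 11).
Step 5: correct position 1: c_1 = r_1 − e = 9 − 7 ≡ 2 (mod 11). Hence c = [2, 10, 0, 7, 6].
  Check: interpolating c through the α_i gives m(x) = 4 + 9·x (degree < 2) with m(α_i) = c_i for every i, so c is indeed a codeword.


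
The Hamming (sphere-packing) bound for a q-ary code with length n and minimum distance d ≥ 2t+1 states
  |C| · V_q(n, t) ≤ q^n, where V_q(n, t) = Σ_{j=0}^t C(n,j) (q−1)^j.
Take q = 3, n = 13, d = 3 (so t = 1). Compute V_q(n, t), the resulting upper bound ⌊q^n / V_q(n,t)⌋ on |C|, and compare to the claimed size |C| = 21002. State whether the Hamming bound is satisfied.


V_q(n, t) = 27, q^n = 1594323, Hamming bound = 59049, |C| = 21002 ≤ bound (satisfied).

Step 1: Compute V_q(n, t) = Σ_{j=0}^1 C(n, j) (q−1)^j.
  j = 0: C(13,0)·(2)^0 = 1·1 = 1.
  j = 1: C(13,1)·(2)^1 = 13·2 = 26.
  V_q(n, t) = 1 + 26 = 27.
Step 2: q^n = 3^13 = 1594323.
Step 3: Hamming bound ⌊q^n / V_q(n,t)⌋ = ⌊1594323/27⌋ = 59049.
Step 4: Compare |C| = 21002 to 59049: satisfied.
The claimed |C| lies below the Hamming bound.


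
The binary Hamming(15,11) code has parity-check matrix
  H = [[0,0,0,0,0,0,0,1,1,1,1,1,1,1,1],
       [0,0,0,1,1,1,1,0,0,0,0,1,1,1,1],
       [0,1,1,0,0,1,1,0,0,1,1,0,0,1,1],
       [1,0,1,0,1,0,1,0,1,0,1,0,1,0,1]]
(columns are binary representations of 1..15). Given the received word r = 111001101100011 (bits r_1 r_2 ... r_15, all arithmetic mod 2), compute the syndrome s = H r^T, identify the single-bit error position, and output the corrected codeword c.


s = (0, 0, 1, 1)^T, error position = 3, corrected codeword c = 110001101100011

Compute s = H r^T mod 2 one row at a time:
  s_1 = 0 + 1 + 1 + 0 + 0 + 0 + 1 + 1 = 4 ≡ 0 (mod 2).
  s_2 = 0 + 0 + 1 + 1 + 0 + 0 + 1 + 1 = 4 ≡ 0 (mod 2).
  s_3 = 1 + 1 + 1 + 1 + 1 + 0 + 1 + 1 = 7 ≡ 1 (mod 2).
  s_4 = 1 + 1 + 0 + 1 + 1 + 0 + 0 + 1 = 5 ≡ 1 (mod 2).
s = (0, 0, 1, 1)^T — this equals column 3 of H (binary 0011), so error is at position 3.
Correct: flip bit 3 of r = 111001101100011 to get c = 110001101100011.


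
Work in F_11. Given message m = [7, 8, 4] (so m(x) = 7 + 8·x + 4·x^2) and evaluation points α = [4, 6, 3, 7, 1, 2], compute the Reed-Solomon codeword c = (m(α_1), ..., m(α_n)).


c = [4, 1, 1, 6, 8, 6]

Message polynomial: m(x) = 7 + 8·x + 4·x^2 (mod 11).
For each evaluation point α_i, compute m(α_i) mod 11:
  α_1 = 4: Horner steps 4 → 2 → 4, so m(4) = 4.
  α_2 = 6: Horner steps 4 → 10 → 1, so m(6) = 1.
  α_3 = 3: Horner steps 4 → 9 → 1, so m(3) = 1.
  α_4 = 7: Horner steps 4 → 3 → 6, so m(7) = 6.
  α_5 = 1: Horner steps 4 → 1 → 8, so m(1) = 8.
  α_6 = 2: Horner steps 4 → 5 → 6, so m(2) = 6.
Codeword c = [4, 1, 1, 6, 8, 6] ∈ F_11^6.


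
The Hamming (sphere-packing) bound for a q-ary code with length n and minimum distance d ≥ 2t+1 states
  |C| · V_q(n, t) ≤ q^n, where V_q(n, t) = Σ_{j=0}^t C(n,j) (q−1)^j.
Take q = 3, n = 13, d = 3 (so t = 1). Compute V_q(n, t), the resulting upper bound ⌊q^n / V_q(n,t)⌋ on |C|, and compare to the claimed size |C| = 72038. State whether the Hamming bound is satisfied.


V_q(n, t) = 27, q^n = 1594323, Hamming bound = 59049, |C| = 72038 > bound (violated).

Step 1: Compute V_q(n, t) = Σ_{j=0}^1 C(n, j) (q−1)^j.
  j = 0: C(13,0)·(2)^0 = 1·1 = 1.
  j = 1: C(13,1)·(2)^1 = 13·2 = 26.
  V_q(n, t) = 1 + 26 = 27.
Step 2: q^n = 3^13 = 1594323.
Step 3: Hamming bound ⌊q^n / V_q(n,t)⌋ = ⌊1594323/27⌋ = 59049.
Step 4: Compare |C| = 72038 to 59049: violated.
The claimed |C| lies above the Hamming bound, so no 3-ary code of length 13 with d ≥ 3 can have 72038 codewords.


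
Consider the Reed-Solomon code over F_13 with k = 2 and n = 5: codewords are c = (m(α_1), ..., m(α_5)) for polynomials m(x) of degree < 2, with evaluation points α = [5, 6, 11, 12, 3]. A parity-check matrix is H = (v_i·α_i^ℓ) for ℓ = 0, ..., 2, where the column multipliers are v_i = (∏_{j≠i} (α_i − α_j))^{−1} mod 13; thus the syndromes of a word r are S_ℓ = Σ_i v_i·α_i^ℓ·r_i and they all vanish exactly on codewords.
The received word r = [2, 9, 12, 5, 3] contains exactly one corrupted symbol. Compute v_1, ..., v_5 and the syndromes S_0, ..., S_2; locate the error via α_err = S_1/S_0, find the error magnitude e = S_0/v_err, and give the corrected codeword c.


S = (12, 7, 3), error at position 2, error magnitude e = 1, c = [2, 8, 12, 5, 3].

Step 1: column multipliers v_i = (∏_{j≠i}(α_i − α_j))^{−1} mod 13.
  i = 1 (α = 5): (5−6)(5−11)(5−12)(5−3) = (−1)·(−6)·(−7)·2 = −84 ≡ 7, so v_1 = 7^{−1} = 2 (mod 13).
  i = 2 (α = 6): (6−5)(6−11)(6−12)(6−3) = 1·(−5)·(−6)·3 = 90 ≡ 12, so v_2 = 12^{−1} = 12 (mod 13).
  i = 3 (α = 11): (11−5)(11−6)(11−12)(11−3) = 6·5·(−1)·8 = −240 ≡ 7, so v_3 = 7^{−1} = 2 (mod 13).
  i = 4 (α = 12): (12−5)(12−6)(12−11)(12−3) = 7·6·1·9 = 378 ≡ 1, so v_4 = 1^{−1} = 1 (mod 13).
  i = 5 (α = 3): (3−5)(3−6)(3−11)(3−12) = (−2)·(−3)·(−8)·(−9) = 432 ≡ 3, so v_5 = 3^{−1} = 9 (mod 13).
  v = [2, 12, 2, 1, 9].
Step 2: syndromes of r = [2, 9, 12, 5, 3] (all sums mod 13).
  S_0 = Σ v_i r_i = 2·2 + 12·9 + 2·12 + 1·5 + 9·3 = 168 ≡ 12.
  S_1 = Σ v_i α_i r_i = 2·5·2 + 12·6·9 + 2·11·12 + 1·12·5 + 9·3·3 = 1073 ≡ 7.
  α_i^2 mod 13 = [12, 10, 4, 1, 9].
  S_2 = Σ v_i α_i^2 r_i = 2·12·2 + 12·10·9 + 2·4·12 + 1·1·5 + 9·9·3 = 1472 ≡ 3.
  S = (12, 7, 3) ≠ 0, so r is not a codeword (an error is present).
Step 3: locate the error. For a single error e at position i, S_ℓ = v_i·e·α_i^ℓ, so α_err = S_1/S_0.
  S_0^{−1} = 12^{−1} = 12 (mod 13), so α_err = 7·12 = 84 ≡ 6 = α_2. Error position i = 2.
  Consistency check: S_2/S_1 = 3·2 = 6 ≡ 6 = α_err ✓ (single-error assumption holds).
Step 4: error magnitude e = S_0/v_2 = S_0·∏_{j≠2}(α_2 − α_j) = 12·12 = 144 ≡ 1 (mod 13).
Step 5: correct position 2: c_2 = r_2 − e = 9 − 1 ≡ 8 (mod 13). Hence c = [2, 8, 12, 5, 3].
  Check: interpolating c through the α_i gives m(x) = 11 + 6·x (degree < 2) with m(α_i) = c_i for every i, so c is indeed a codeword.


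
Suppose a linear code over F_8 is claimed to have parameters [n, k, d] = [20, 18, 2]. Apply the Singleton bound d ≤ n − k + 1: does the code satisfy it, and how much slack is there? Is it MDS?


Singleton RHS = n − k + 1 = 3, slack = 1, bound satisfied, not MDS.

Singleton bound: d ≤ n − k + 1.
Here n = 20, k = 18, so n − k + 1 = 3.
Given d = 2, check d ≤ 3: YES.
Slack = (n − k + 1) − d = 1.
The code is NOT MDS (slack = 1 > 0).
Description: the claimed parameters are [20, 18, 2]_8; such a code would be non-MDS.


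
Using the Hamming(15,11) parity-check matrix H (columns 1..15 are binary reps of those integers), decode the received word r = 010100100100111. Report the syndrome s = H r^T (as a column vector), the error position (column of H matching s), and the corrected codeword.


s = (0, 1, 1, 1)^T, error position = 7, corrected codeword c = 010100000100111

Compute s = H r^T mod 2 one row at a time:
  s_1 = 0 + 0 + 1 + 0 + 0 + 1 + 1 + 1 = 4 ≡ 0 (mod 2).
  s_2 = 1 + 0 + 0 + 1 + 0 + 1 + 1 + 1 = 5 ≡ 1 (mod 2).
  s_3 = 1 + 0 + 0 + 1 + 1 + 0 + 1 + 1 = 5 ≡ 1 (mod 2).
  s_4 = 0 + 0 + 0 + 1 + 0 + 0 + 1 + 1 = 3 ≡ 1 (mod 2).
s = (0, 1, 1, 1)^T — this equals column 7 of H (binary 0111), so error is at position 7.
Correct: flip bit 7 of r = 010100100100111 to get c = 010100000100111.


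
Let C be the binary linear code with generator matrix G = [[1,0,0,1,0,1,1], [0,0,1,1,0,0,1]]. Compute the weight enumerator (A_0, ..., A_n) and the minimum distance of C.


Weight distribution: A_0 = 1, A_3 = 2, A_4 = 1. Minimum distance d = 3.

Enumerate all 2^2 = 4 messages m ∈ F_2^2.
For each, compute codeword c = mG in F_2^7, then tally its weight.
  m = 00 → c = 0000000, weight = 0.
  m = 10 → c = 1001011, weight = 4.
  m = 01 → c = 0011001, weight = 3.
  m = 11 → c = 1010010, weight = 3.
Tally weights:
  weight 0: 1 codewords.
  weight 3: 2 codewords.
  weight 4: 1 codewords.
Minimum distance d = smallest w > 0 with A_w > 0 = 3.
Sanity: Σ A_w = 4 = 2^2 = 4 ✓.


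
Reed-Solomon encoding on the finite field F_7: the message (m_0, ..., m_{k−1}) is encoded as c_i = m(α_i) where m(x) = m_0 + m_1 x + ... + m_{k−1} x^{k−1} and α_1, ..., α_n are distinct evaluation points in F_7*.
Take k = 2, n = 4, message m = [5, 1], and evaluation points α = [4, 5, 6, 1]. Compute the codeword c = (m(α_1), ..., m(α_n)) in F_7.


c = [2, 3, 4, 6]

Message polynomial: m(x) = 5 + 1·x (mod 7).
For each evaluation point α_i, compute m(α_i) mod 7:
  α_1 = 4: Horner steps 1 → 2, so m(4) = 2.
  α_2 = 5: Horner steps 1 → 3, so m(5) = 3.
  α_3 = 6: Horner steps 1 → 4, so m(6) = 4.
  α_4 = 1: Horner steps 1 → 6, so m(1) = 6.
Codeword c = [2, 3, 4, 6] ∈ F_7^4.


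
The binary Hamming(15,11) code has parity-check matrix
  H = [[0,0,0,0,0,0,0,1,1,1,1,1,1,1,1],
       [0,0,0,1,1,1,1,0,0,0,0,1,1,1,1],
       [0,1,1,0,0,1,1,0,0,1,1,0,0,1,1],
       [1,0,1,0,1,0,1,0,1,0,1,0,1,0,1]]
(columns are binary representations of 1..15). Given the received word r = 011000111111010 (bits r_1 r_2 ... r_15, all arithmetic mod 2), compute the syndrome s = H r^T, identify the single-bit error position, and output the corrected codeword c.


s = (0, 1, 0, 0)^T, error position = 4, corrected codeword c = 011100111111010

Compute s = H r^T mod 2 one row at a time:
  s_1 = 1 + 1 + 1 + 1 + 1 + 0 + 1 + 0 = 6 ≡ 0 (mod 2).
  s_2 = 0 + 0 + 0 + 1 + 1 + 0 + 1 + 0 = 3 ≡ 1 (mod 2).
  s_3 = 1 + 1 + 0 + 1 + 1 + 1 + 1 + 0 = 6 ≡ 0 (mod 2).
  s_4 = 0 + 1 + 0 + 1 + 1 + 1 + 0 + 0 = 4 ≡ 0 (mod 2).
s = (0, 1, 0, 0)^T — this equals column 4 of H (binary 0100), so error is at position 4.
Correct: flip bit 4 of r = 011000111111010 to get c = 011100111111010.


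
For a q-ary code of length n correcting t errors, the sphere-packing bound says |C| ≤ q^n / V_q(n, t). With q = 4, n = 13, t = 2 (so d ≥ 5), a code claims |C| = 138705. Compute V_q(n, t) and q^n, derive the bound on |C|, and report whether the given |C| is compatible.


V_q(n, t) = 742, q^n = 67108864, Hamming bound = 90443, |C| = 138705 > bound (violated).

Step 1: Compute V_q(n, t) = Σ_{j=0}^2 C(n, j) (q−1)^j.
  j = 0: C(13,0)·(3)^0 = 1·1 = 1.
  j = 1: C(13,1)·(3)^1 = 13·3 = 39.
  j = 2: C(13,2)·(3)^2 = 78·9 = 702.
  V_q(n, t) = 1 + 39 + 702 = 742.
Step 2: q^n = 4^13 = 67108864.
Step 3: Hamming bound ⌊q^n / V_q(n,t)⌋ = ⌊67108864/742⌋ = 90443.
Step 4: Compare |C| = 138705 to 90443: violated.
The claimed |C| lies above the Hamming bound, so no 4-ary code of length 13 with d ≥ 5 can have 138705 codewords.


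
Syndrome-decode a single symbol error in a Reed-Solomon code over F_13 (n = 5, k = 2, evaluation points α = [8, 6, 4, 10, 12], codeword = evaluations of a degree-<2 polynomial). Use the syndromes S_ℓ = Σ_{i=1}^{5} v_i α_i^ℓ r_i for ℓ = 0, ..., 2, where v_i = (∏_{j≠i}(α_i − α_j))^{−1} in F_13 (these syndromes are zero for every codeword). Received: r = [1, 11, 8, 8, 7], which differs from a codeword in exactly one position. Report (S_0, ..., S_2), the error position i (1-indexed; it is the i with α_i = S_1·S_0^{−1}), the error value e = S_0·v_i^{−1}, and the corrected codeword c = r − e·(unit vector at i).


S = (7, 5, 11), error at position 4, error magnitude e = 4, c = [1, 11, 8, 4, 7].

Step 1: column multipliers v_i = (∏_{j≠i}(α_i − α_j))^{−1} mod 13.
  i = 1 (α = 8): (8−6)(8−4)(8−10)(8−12) = 2·4·(−2)·(−4) = 64 ≡ 12, so v_1 = 12^{−1} = 12 (mod 13).
  i = 2 (α = 6): (6−8)(6−4)(6−10)(6−12) = (−2)·2·(−4)·(−6) = −96 ≡ 8, so v_2 = 8^{−1} = 5 (mod 13).
  i = 3 (α = 4): (4−8)(4−6)(4−10)(4−12) = (−4)·(−2)·(−6)·(−8) = 384 ≡ 7, so v_3 = 7^{−1} = 2 (mod 13).
  i = 4 (α = 10): (10−8)(10−6)(10−4)(10−12) = 2·4·6·(−2) = −96 ≡ 8, so v_4 = 8^{−1} = 5 (mod 13).
  i = 5 (α = 12): (12−8)(12−6)(12−4)(12−10) = 4·6·8·2 = 384 ≡ 7, so v_5 = 7^{−1} = 2 (mod 13).
  v = [12, 5, 2, 5, 2].
Step 2: syndromes of r = [1, 11, 8, 8, 7] (all sums mod 13).
  S_0 = Σ v_i r_i = 12·1 + 5·11 + 2·8 + 5·8 + 2·7 = 137 ≡ 7.
  S_1 = Σ v_i α_i r_i = 12·8·1 + 5·6·11 + 2·4·8 + 5·10·8 + 2·12·7 = 1058 ≡ 5.
  α_i^2 mod 13 = [12, 10, 3, 9, 1].
  S_2 = Σ v_i α_i^2 r_i = 12·12·1 + 5·10·11 + 2·3·8 + 5·9·8 + 2·1·7 = 1116 ≡ 11.
  S = (7, 5, 11) ≠ 0, so r is not a codeword (an error is present).
Step 3: locate the error. For a single error e at position i, S_ℓ = v_i·e·α_i^ℓ, so α_err = S_1/S_0.
  S_0^{−1} = 7^{−1} = 2 (mod 13), so α_err = 5·2 = 10 ≡ 10 = α_4. Error position i = 4.
  Consistency check: S_2/S_1 = 11·8 = 88 ≡ 10 = α_err ✓ (single-error assumption holds).
Step 4: error magnitude e = S_0/v_4 = S_0·∏_{j≠4}(α_4 − α_j) = 7·8 = 56 ≡ 4 (mod 13).
Step 5: correct position 4: c_4 = r_4 − e = 8 − 4 ≡ 4 (mod 13). Hence c = [1, 11, 8, 4, 7].
  Check: interpolating c through the α_i gives m(x) = 2 + 8·x (degree < 2) with m(α_i) = c_i for every i, so c is indeed a codeword.


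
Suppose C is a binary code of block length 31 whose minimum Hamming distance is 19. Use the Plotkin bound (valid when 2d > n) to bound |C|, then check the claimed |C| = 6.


Plotkin bound M ≤ 4; given |C| = 6 > bound (violated).

Check applicability: 2d = 38, n = 31.
2d − n = 7 > 0, so Plotkin applies.
Compute d/(2d−n) = 19/7 ≈ 2.7143.
⌊d/(2d−n)⌋ = 2.
Plotkin bound: M ≤ 2·2 = 4.
Given |C| = 6, check: VIOLATED.
This |C| is above the Plotkin bound, so no binary code with n = 31, d = 19 and 6 codewords exists.


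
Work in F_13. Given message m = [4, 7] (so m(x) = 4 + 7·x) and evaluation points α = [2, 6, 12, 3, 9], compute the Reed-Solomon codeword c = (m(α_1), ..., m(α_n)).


c = [5, 7, 10, 12, 2]

Message polynomial: m(x) = 4 + 7·x (mod 13).
For each evaluation point α_i, compute m(α_i) mod 13:
  α_1 = 2: Horner steps 7 → 5, so m(2) = 5.
  α_2 = 6: Horner steps 7 → 7, so m(6) = 7.
  α_3 = 12: Horner steps 7 → 10, so m(12) = 10.
  α_4 = 3: Horner steps 7 → 12, so m(3) = 12.
  α_5 = 9: Horner steps 7 → 2, so m(9) = 2.
Codeword c = [5, 7, 10, 12, 2] ∈ F_13^5.


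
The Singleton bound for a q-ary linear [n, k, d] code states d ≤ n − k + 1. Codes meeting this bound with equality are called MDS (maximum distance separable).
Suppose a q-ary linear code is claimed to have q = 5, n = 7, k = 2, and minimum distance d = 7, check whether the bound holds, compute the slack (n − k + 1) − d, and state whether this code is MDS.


Singleton RHS = n − k + 1 = 6, slack = -1, bound violated (no such code; not MDS).

Singleton bound: d ≤ n − k + 1.
Here n = 7, k = 2, so n − k + 1 = 6.
Given d = 7, check d ≤ 6: NO.
Slack = (n − k + 1) − d = -1.
The slack is negative: d = 7 exceeds n − k + 1 = 6 by 1, so the Singleton bound is violated and no linear [7, 2, 7]_5 code can exist. In particular it is not MDS (MDS requires d = n − k + 1 exactly).
Description: the claimed parameters are [7, 2, 7]_5; such a code would be impossible (violates the Singleton bound).


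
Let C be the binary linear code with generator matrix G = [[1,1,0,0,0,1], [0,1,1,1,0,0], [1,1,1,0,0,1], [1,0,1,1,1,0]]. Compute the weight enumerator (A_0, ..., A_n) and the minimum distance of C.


Weight distribution: A_0 = 1, A_1 = 1, A_2 = 2, A_3 = 6, A_4 = 5, A_5 = 1. Minimum distance d = 1.

Enumerate all 2^4 = 16 messages m ∈ F_2^4.
For each, compute codeword c = mG in F_2^6, then tally its weight.
  m = 0000 → c = 000000, weight = 0.
  m = 1000 → c = 110001, weight = 3.
  m = 0100 → c = 011100, weight = 3.
  m = 1100 → c = 101101, weight = 4.
  m = 0010 → c = 111001, weight = 4.
  m = 1010 → c = 001000, weight = 1.
  m = 0110 → c = 100101, weight = 3.
  m = 1110 → c = 010100, weight = 2.
  m = 0001 → c = 101110, weight = 4.
  m = 1001 → c = 011111, weight = 5.
  m = 0101 → c = 110010, weight = 3.
  m = 1101 → c = 000011, weight = 2.
  m = 0011 → c = 010111, weight = 4.
  m = 1011 → c = 100110, weight = 3.
  m = 0111 → c = 001011, weight = 3.
  m = 1111 → c = 111010, weight = 4.
Tally weights:
  weight 0: 1 codewords.
  weight 1: 1 codewords.
  weight 2: 2 codewords.
  weight 3: 6 codewords.
  weight 4: 5 codewords.
  weight 5: 1 codewords.
Minimum distance d = smallest w > 0 with A_w > 0 = 1.
Sanity: Σ A_w = 16 = 2^4 = 16 ✓.


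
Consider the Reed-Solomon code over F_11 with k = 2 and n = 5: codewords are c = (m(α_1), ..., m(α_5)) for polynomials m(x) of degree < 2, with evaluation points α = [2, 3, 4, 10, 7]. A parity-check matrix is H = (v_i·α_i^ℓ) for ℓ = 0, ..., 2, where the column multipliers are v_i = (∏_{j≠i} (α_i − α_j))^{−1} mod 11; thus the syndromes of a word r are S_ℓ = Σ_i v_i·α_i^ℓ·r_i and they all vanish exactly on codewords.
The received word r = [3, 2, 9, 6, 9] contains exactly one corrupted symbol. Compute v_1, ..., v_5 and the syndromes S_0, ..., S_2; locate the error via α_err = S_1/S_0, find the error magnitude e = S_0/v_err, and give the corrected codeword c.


S = (10, 7, 6), error at position 3, error magnitude e = 8, c = [3, 2, 1, 6, 9].

Step 1: column multipliers v_i = (∏_{j≠i}(α_i − α_j))^{−1} mod 11.
  i = 1 (α = 2): (2−3)(2−4)(2−10)(2−7) = (−1)·(−2)·(−8)·(−5) = 80 ≡ 3, so v_1 = 3^{−1} = 4 (mod 11).
  i = 2 (α = 3): (3−2)(3−4)(3−10)(3−7) = 1·(−1)·(−7)·(−4) = −28 ≡ 5, so v_2 = 5^{−1} = 9 (mod 11).
  i = 3 (α = 4): (4−2)(4−3)(4−10)(4−7) = 2·1·(−6)·(−3) = 36 ≡ 3, so v_3 = 3^{−1} = 4 (mod 11).
  i = 4 (α = 10): (10−2)(10−3)(10−4)(10−7) = 8·7·6·3 = 1008 ≡ 7, so v_4 = 7^{−1} = 8 (mod 11).
  i = 5 (α = 7): (7−2)(7−3)(7−4)(7−10) = 5·4·3·(−3) = −180 ≡ 7, so v_5 = 7^{−1} = 8 (mod 11).
  v = [4, 9, 4, 8, 8].
Step 2: syndromes of r = [3, 2, 9, 6, 9] (all sums mod 11).
  S_0 = Σ v_i r_i = 4·3 + 9·2 + 4·9 + 8·6 + 8·9 = 186 ≡ 10.
  S_1 = Σ v_i α_i r_i = 4·2·3 + 9·3·2 + 4·4·9 + 8·10·6 + 8·7·9 = 1206 ≡ 7.
  α_i^2 mod 11 = [4, 9, 5, 1, 5].
  S_2 = Σ v_i α_i^2 r_i = 4·4·3 + 9·9·2 + 4·5·9 + 8·1·6 + 8·5·9 = 798 ≡ 6.
  S = (10, 7, 6) ≠ 0, so r is not a codeword (an error is present).
Step 3: locate the error. For a single error e at position i, S_ℓ = v_i·e·α_i^ℓ, so α_err = S_1/S_0.
  S_0^{−1} = 10^{−1} = 10 (mod 11), so α_err = 7·10 = 70 ≡ 4 = α_3. Error position i = 3.
  Consistency check: S_2/S_1 = 6·8 = 48 ≡ 4 = α_err ✓ (single-error assumption holds).
Step 4: error magnitude e = S_0/v_3 = S_0·∏_{j≠3}(α_3 − α_j) = 10·3 = 30 ≡ 8 (mod 11).
Step 5: correct position 3: c_3 = r_3 − e = 9 − 8 ≡ 1 (mod 11). Hence c = [3, 2, 1, 6, 9].
  Check: interpolating c through the α_i gives m(x) = 5 + 10·x (degree < 2) with m(α_i) = c_i for every i, so c is indeed a codeword.


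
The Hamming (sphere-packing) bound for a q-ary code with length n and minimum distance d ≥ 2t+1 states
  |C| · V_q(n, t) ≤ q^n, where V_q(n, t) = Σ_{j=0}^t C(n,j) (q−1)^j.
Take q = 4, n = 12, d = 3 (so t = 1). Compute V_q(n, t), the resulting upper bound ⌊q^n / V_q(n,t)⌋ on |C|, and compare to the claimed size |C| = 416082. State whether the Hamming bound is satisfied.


V_q(n, t) = 37, q^n = 16777216, Hamming bound = 453438, |C| = 416082 ≤ bound (satisfied).

Step 1: Compute V_q(n, t) = Σ_{j=0}^1 C(n, j) (q−1)^j.
  j = 0: C(12,0)·(3)^0 = 1·1 = 1.
  j = 1: C(12,1)·(3)^1 = 12·3 = 36.
  V_q(n, t) = 1 + 36 = 37.
Step 2: q^n = 4^12 = 16777216.
Step 3: Hamming bound ⌊q^n / V_q(n,t)⌋ = ⌊16777216/37⌋ = 453438.
Step 4: Compare |C| = 416082 to 453438: satisfied.
The claimed |C| lies below the Hamming bound.


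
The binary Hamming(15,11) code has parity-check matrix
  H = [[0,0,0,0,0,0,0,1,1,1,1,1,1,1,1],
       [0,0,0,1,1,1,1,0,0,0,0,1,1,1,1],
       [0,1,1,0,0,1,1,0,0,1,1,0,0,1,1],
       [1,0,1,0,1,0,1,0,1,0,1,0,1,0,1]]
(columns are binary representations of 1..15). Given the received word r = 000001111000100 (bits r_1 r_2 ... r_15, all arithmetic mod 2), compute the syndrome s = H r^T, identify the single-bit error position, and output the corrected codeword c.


s = (1, 1, 0, 1)^T, error position = 13, corrected codeword c = 000001111000000

Compute s = H r^T mod 2 one row at a time:
  s_1 = 1 + 1 + 0 + 0 + 0 + 1 + 0 + 0 = 3 ≡ 1 (mod 2).
  s_2 = 0 + 0 + 1 + 1 + 0 + 1 + 0 + 0 = 3 ≡ 1 (mod 2).
  s_3 = 0 + 0 + 1 + 1 + 0 + 0 + 0 + 0 = 2 ≡ 0 (mod 2).
  s_4 = 0 + 0 + 0 + 1 + 1 + 0 + 1 + 0 = 3 ≡ 1 (mod 2).
s = (1, 1, 0, 1)^T — this equals column 13 of H (binary 1101), so error is at position 13.
Correct: flip bit 13 of r = 000001111000100 to get c = 000001111000000.


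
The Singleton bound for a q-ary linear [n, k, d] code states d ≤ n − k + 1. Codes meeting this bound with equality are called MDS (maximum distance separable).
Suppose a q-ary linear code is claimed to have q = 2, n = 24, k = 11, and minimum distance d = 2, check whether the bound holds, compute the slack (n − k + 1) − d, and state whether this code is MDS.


Singleton RHS = n − k + 1 = 14, slack = 12, bound satisfied, not MDS.

Singleton bound: d ≤ n − k + 1.
Here n = 24, k = 11, so n − k + 1 = 14.
Given d = 2, check d ≤ 14: YES.
Slack = (n − k + 1) − d = 12.
The code is NOT MDS (slack = 12 > 0).
Description: the claimed parameters are [24, 11, 2]_2; such a code would be non-MDS.


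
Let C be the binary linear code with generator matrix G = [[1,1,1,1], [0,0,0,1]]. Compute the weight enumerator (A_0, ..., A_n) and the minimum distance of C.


Weight distribution: A_0 = 1, A_1 = 1, A_3 = 1, A_4 = 1. Minimum distance d = 1.

Enumerate all 2^2 = 4 messages m ∈ F_2^2.
For each, compute codeword c = mG in F_2^4, then tally its weight.
  m = 00 → c = 0000, weight = 0.
  m = 10 → c = 1111, weight = 4.
  m = 01 → c = 0001, weight = 1.
  m = 11 → c = 1110, weight = 3.
Tally weights:
  weight 0: 1 codewords.
  weight 1: 1 codewords.
  weight 3: 1 codewords.
  weight 4: 1 codewords.
Minimum distance d = smallest w > 0 with A_w > 0 = 1.
Sanity: Σ A_w = 4 = 2^2 = 4 ✓.


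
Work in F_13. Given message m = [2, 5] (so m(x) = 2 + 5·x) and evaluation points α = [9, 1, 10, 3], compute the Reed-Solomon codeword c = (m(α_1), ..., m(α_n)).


c = [8, 7, 0, 4]

Message polynomial: m(x) = 2 + 5·x (mod 13).
For each evaluation point α_i, compute m(α_i) mod 13:
  α_1 = 9: Horner steps 5 → 8, so m(9) = 8.
  α_2 = 1: Horner steps 5 → 7, so m(1) = 7.
  α_3 = 10: Horner steps 5 → 0, so m(10) = 0.
  α_4 = 3: Horner steps 5 → 4, so m(3) = 4.
Codeword c = [8, 7, 0, 4] ∈ F_13^4.


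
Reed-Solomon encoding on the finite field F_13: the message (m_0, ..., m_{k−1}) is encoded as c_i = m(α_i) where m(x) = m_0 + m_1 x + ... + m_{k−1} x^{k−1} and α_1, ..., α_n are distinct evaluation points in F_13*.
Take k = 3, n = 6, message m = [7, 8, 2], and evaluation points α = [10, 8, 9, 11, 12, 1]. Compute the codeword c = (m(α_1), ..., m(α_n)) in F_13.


c = [1, 4, 7, 12, 1, 4]

Message polynomial: m(x) = 7 + 8·x + 2·x^2 (mod 13).
For each evaluation point α_i, compute m(α_i) mod 13:
  α_1 = 10: Horner steps 2 → 2 → 1, so m(10) = 1.
  α_2 = 8: Horner steps 2 → 11 → 4, so m(8) = 4.
  α_3 = 9: Horner steps 2 → 0 → 7, so m(9) = 7.
  α_4 = 11: Horner steps 2 → 4 → 12, so m(11) = 12.
  α_5 = 12: Horner steps 2 → 6 → 1, so m(12) = 1.
  α_6 = 1: Horner steps 2 → 10 → 4, so m(1) = 4.
Codeword c = [1, 4, 7, 12, 1, 4] ∈ F_13^6.
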